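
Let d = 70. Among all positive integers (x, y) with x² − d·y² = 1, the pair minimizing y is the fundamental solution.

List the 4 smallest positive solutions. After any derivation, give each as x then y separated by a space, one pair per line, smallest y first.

251 30
126001 15060
63252251 7560090
31752504001 3795150120

√70 = [8; 2,1,2,1,2,16, …], period ℓ=6 (even) → k=5
step 0: (8, 1)  from 8·(1,0) + (0,1)
…
step 4: (92, 11)  from 1·(67,8) + (25,3)
step 5: (251, 30)  from 2·(92,11) + (67,8)
→ (251, 30).  Check: 251²=63001, 70·30²=63000, difference 1.
k=2:  x_2 = 251·251+70·30·30 = 126001,  y_2 = 251·30+30·251 = 15060
k=3:  x_3 = 251·126001+70·30·15060 = 63252251,  y_3 = 251·15060+30·126001 = 7560090
k=4:  x_4 = 251·63252251+70·30·7560090 = 31752504001,  y_4 = 251·7560090+30·63252251 = 3795150120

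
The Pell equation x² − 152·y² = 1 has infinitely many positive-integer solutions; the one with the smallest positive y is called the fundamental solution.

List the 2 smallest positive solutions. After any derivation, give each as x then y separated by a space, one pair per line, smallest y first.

37 3
2737 222

√152 = [12; 3,24, …], period ℓ=2 (even) → k=1
i=0: a=12 ⇒ p=12, q=1
i=1: a=3 ⇒ p=37, q=3
(x₁, y₁) = (37, 3);  37² − 152·3² = 1 ✓
k=2:  x_2 = 37·37+152·3·3 = 2737,  y_2 = 37·3+3·37 = 222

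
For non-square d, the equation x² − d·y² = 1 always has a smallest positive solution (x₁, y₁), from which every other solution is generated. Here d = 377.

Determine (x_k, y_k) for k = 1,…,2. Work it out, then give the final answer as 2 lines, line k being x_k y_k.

[19; 2,2,2,38] for √377; ℓ=4 ⇒ convergent index 3
a_0=19:  p_0=19·1+0=19,  q_0=19·0+1=1
…
a_2=2:  p_2=2·39+19=97,  q_2=2·2+1=5
a_3=2:  p_3=2·97+39=233,  q_3=2·5+2=12
→ (233, 12).  Check: 233²=54289, 377·12²=54288, difference 1.
(233+12√377)^2 = 108577 + 5592√377

233 12
108577 5592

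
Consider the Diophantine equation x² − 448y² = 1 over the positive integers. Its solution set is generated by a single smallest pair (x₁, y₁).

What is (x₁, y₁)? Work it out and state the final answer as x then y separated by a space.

127 6

√448 → a₀=21, period (6,42); ℓ=2 even so k=1
a_0=21:  p_0=21·1+0=21,  q_0=21·0+1=1
a_1=6:  p_1=6·21+1=127,  q_1=6·1+0=6
fundamental: x₁=127, y₁=6  (since 16129 − 448·36 = 1)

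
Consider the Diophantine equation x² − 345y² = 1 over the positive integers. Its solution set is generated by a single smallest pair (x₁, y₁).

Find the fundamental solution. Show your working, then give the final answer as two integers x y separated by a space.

6761 364

√345 → a₀=18, period (1,1,2,1,6,1,2,1,1,36); ℓ=10 even so k=9
k=0  a_k=18  p_k/q_k = 18/1
k=1  a_k=1  p_k/q_k = 19/1
k=2  a_k=1  p_k/q_k = 37/2
…
k=4  a_k=1  p_k/q_k = 130/7
…
k=6  a_k=1  p_k/q_k = 1003/54
…
k=8  a_k=1  p_k/q_k = 3882/209
k=9  a_k=1  p_k/q_k = 6761/364
(x₁, y₁) = (6761, 364);  6761² − 345·364² = 1 ✓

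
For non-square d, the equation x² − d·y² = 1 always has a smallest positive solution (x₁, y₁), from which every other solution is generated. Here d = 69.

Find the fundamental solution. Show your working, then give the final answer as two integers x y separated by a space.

7775 936

[8; 3,3,1,4,1,3,3,16] for √69; ℓ=8 ⇒ convergent index 7
a_0=8:  p_0=8·1+0=8,  q_0=8·0+1=1
a_1=3:  p_1=3·8+1=25,  q_1=3·1+0=3
a_2=3:  p_2=3·25+8=83,  q_2=3·3+1=10
…
a_5=1:  p_5=1·515+108=623,  q_5=1·62+13=75
a_6=3:  p_6=3·623+515=2384,  q_6=3·75+62=287
a_7=3:  p_7=3·2384+623=7775,  q_7=3·287+75=936
→ (7775, 936).  Check: 7775²=60450625, 69·936²=60450624, difference 1.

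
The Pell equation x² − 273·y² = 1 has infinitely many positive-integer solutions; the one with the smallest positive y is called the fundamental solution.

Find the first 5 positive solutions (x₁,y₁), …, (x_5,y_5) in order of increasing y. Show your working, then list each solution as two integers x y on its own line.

727 44
1057057 63976
1536960151 93021060
2234739002497 135252557264
3249308972670487 196657125240796

√273 → a₀=16, period (1,1,10,1,1,32); ℓ=6 even so k=5
i=0: a=16 ⇒ p=16, q=1
i=1: a=1 ⇒ p=17, q=1
…
i=4: a=1 ⇒ p=380, q=23
i=5: a=1 ⇒ p=727, q=44
fundamental: x₁=727, y₁=44  (since 528529 − 273·1936 = 1)
k=2:  x_2 = 727·727+273·44·44 = 1057057,  y_2 = 727·44+44·727 = 63976
k=3:  x_3 = 727·1057057+273·44·63976 = 1536960151,  y_3 = 727·63976+44·1057057 = 93021060
k=4:  x_4 = 727·1536960151+273·44·93021060 = 2234739002497,  y_4 = 727·93021060+44·1536960151 = 135252557264
k=5:  x_5 = 727·2234739002497+273·44·135252557264 = 3249308972670487,  y_5 = 727·135252557264+44·2234739002497 = 196657125240796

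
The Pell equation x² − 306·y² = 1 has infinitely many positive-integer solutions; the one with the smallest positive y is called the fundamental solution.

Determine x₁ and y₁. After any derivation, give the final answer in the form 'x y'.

d=306: √d = [17; 2,34] (ℓ=2, even), read p_1/q_1
a_0=17:  p_0=17·1+0=17,  q_0=17·0+1=1
a_1=2:  p_1=2·17+1=35,  q_1=2·1+0=2
→ (35, 2).  Check: 35²=1225, 306·2²=1224, difference 1.

35 2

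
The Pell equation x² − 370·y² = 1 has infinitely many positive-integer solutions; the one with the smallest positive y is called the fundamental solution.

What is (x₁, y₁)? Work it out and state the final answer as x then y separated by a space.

213859 11118

√370 = [19; 4,4,38, …], period ℓ=3 (odd) → k=5
k=0  a_k=19  p_k/q_k = 19/1
…
k=2  a_k=4  p_k/q_k = 327/17
k=3  a_k=38  p_k/q_k = 12503/650
k=4  a_k=4  p_k/q_k = 50339/2617
k=5  a_k=4  p_k/q_k = 213859/11118
→ (213859, 11118).  Check: 213859²=45735671881, 370·11118²=45735671880, difference 1.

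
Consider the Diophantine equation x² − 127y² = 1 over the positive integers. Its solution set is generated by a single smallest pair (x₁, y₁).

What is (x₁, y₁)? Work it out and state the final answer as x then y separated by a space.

4730624 419775

√127 → a₀=11, period (3,1,2,2,7,11,7,2,2,1,3,22); ℓ=12 even so k=11
step 0: (11, 1)  from 11·(1,0) + (0,1)
…
step 4: (293, 26)  from 2·(124,11) + (45,4)
…
step 6: (24218, 2149)  from 11·(2175,193) + (293,26)
step 7: (171701, 15236)  from 7·(24218,2149) + (2175,193)
…
step 10: (1274561, 113099)  from 1·(906941,80478) + (367620,32621)
step 11: (4730624, 419775)  from 3·(1274561,113099) + (906941,80478)
(x₁, y₁) = (4730624, 419775);  4730624² − 127·419775² = 1 ✓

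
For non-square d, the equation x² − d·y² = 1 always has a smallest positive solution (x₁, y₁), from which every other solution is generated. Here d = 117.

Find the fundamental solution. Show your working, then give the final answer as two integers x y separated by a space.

√117 → a₀=10, period (1,4,2,4,1,20); ℓ=6 even so k=5
a_0=10:  p_0=10·1+0=10,  q_0=10·0+1=1
a_1=1:  p_1=1·10+1=11,  q_1=1·1+0=1
a_2=4:  p_2=4·11+10=54,  q_2=4·1+1=5
…
a_4=4:  p_4=4·119+54=530,  q_4=4·11+5=49
a_5=1:  p_5=1·530+119=649,  q_5=1·49+11=60
fundamental: x₁=649, y₁=60  (since 421201 − 117·3600 = 1)

649 60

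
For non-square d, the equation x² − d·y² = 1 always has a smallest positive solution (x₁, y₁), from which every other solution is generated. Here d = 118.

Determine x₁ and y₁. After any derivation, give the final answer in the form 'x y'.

d=118: √d = [10; 1,6,3,2,10,2,3,6,1,20] (ℓ=10, even), read p_9/q_9
a_0=10:  p_0=10·1+0=10,  q_0=10·0+1=1
a_1=1:  p_1=1·10+1=11,  q_1=1·1+0=1
a_2=6:  p_2=6·11+10=76,  q_2=6·1+1=7
…
a_4=2:  p_4=2·239+76=554,  q_4=2·22+7=51
a_5=10:  p_5=10·554+239=5779,  q_5=10·51+22=532
…
a_8=6:  p_8=6·42115+12112=264802,  q_8=6·3877+1115=24377
a_9=1:  p_9=1·264802+42115=306917,  q_9=1·24377+3877=28254
(x₁, y₁) = (306917, 28254);  306917² − 118·28254² = 1 ✓

306917 28254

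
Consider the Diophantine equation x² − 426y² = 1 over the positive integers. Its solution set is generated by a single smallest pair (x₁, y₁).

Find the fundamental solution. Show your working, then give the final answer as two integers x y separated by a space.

√426 → a₀=20, period (1,1,1,3,2,6,2,3,1,1,1,40); ℓ=12 even so k=11
k=0  a_k=20  p_k/q_k = 20/1
k=1  a_k=1  p_k/q_k = 21/1
…
k=5  a_k=2  p_k/q_k = 516/25
k=6  a_k=6  p_k/q_k = 3323/161
…
k=9  a_k=1  p_k/q_k = 31971/1549
k=10  a_k=1  p_k/q_k = 56780/2751
k=11  a_k=1  p_k/q_k = 88751/4300
fundamental: x₁=88751, y₁=4300  (since 7876740001 − 426·18490000 = 1)

88751 4300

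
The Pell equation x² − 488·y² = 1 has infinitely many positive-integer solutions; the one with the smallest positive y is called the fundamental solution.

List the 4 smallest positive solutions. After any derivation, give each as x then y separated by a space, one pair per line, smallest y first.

243 11
118097 5346
57394899 2598145
27893802817 1262693124

d=488: √d = [22; 11,44] (ℓ=2, even), read p_1/q_1
k=0  a_k=22  p_k/q_k = 22/1
k=1  a_k=11  p_k/q_k = 243/11
fundamental: x₁=243, y₁=11  (since 59049 − 488·121 = 1)
k=2:  x_2 = 243·243+488·11·11 = 118097,  y_2 = 243·11+11·243 = 5346
k=3:  x_3 = 243·118097+488·11·5346 = 57394899,  y_3 = 243·5346+11·118097 = 2598145
k=4:  x_4 = 243·57394899+488·11·2598145 = 27893802817,  y_4 = 243·2598145+11·57394899 = 1262693124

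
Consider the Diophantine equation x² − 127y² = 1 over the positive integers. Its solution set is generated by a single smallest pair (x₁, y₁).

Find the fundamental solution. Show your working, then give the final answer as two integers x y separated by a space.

[11; 3,1,2,2,7,11,7,2,2,1,3,22] for √127; ℓ=12 ⇒ convergent index 11
step 0: (11, 1)  from 11·(1,0) + (0,1)
…
step 2: (45, 4)  from 1·(34,3) + (11,1)
…
step 4: (293, 26)  from 2·(124,11) + (45,4)
step 5: (2175, 193)  from 7·(293,26) + (124,11)
step 6: (24218, 2149)  from 11·(2175,193) + (293,26)
step 7: (171701, 15236)  from 7·(24218,2149) + (2175,193)
step 8: (367620, 32621)  from 2·(171701,15236) + (24218,2149)
step 9: (906941, 80478)  from 2·(367620,32621) + (171701,15236)
step 10: (1274561, 113099)  from 1·(906941,80478) + (367620,32621)
step 11: (4730624, 419775)  from 3·(1274561,113099) + (906941,80478)
(x₁, y₁) = (4730624, 419775);  4730624² − 127·419775² = 1 ✓

4730624 419775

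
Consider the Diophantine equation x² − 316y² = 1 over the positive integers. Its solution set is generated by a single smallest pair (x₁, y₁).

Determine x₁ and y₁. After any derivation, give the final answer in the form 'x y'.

[17; 1,3,2,8,2,3,1,34] for √316; ℓ=8 ⇒ convergent index 7
step 0: (17, 1)  from 17·(1,0) + (0,1)
step 1: (18, 1)  from 1·(17,1) + (1,0)
…
step 3: (160, 9)  from 2·(71,4) + (18,1)
step 4: (1351, 76)  from 8·(160,9) + (71,4)
step 5: (2862, 161)  from 2·(1351,76) + (160,9)
step 6: (9937, 559)  from 3·(2862,161) + (1351,76)
step 7: (12799, 720)  from 1·(9937,559) + (2862,161)
fundamental: x₁=12799, y₁=720  (since 163814401 − 316·518400 = 1)

12799 720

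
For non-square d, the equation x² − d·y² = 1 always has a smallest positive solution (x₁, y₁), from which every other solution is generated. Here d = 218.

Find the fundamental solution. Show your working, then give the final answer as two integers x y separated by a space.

126003 8534

√218 → a₀=14, period (1,3,3,1,28); ℓ=5 odd so k=9
step 0: (14, 1)  from 14·(1,0) + (0,1)
…
step 4: (251, 17)  from 1·(192,13) + (59,4)
…
step 7: (29633, 2007)  from 3·(7471,506) + (7220,489)
step 8: (96370, 6527)  from 3·(29633,2007) + (7471,506)
step 9: (126003, 8534)  from 1·(96370,6527) + (29633,2007)
→ (126003, 8534).  Check: 126003²=15876756009, 218·8534²=15876756008, difference 1.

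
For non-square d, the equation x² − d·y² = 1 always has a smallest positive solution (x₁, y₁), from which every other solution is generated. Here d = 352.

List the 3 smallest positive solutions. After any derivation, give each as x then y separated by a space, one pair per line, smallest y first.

√352 → a₀=18, period (1,3,5,9,5,3,1,36); ℓ=8 even so k=7
k=0  a_k=18  p_k/q_k = 18/1
…
k=6  a_k=3  p_k/q_k = 59118/3151
k=7  a_k=1  p_k/q_k = 77617/4137
→ (77617, 4137).  Check: 77617²=6024398689, 352·4137²=6024398688, difference 1.
(77617+4137√352)^2 = 12048797377 + 642203058√352
(77617+4137√352)^3 = 1870383011943601 + 99691749501435√352

77617 4137
12048797377 642203058
1870383011943601 99691749501435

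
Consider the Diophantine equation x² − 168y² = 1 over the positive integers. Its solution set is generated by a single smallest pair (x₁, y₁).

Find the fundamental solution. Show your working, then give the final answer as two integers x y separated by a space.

[12; 1,24] for √168; ℓ=2 ⇒ convergent index 1
i=0: a=12 ⇒ p=12, q=1
i=1: a=1 ⇒ p=13, q=1
fundamental: x₁=13, y₁=1  (since 169 − 168·1 = 1)

13 1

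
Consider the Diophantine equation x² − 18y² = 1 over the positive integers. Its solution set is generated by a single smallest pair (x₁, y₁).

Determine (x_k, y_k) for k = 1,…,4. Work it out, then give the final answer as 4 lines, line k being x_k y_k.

√18 = [4; 4,8, …], period ℓ=2 (even) → k=1
k=0  a_k=4  p_k/q_k = 4/1
k=1  a_k=4  p_k/q_k = 17/4
→ (17, 4).  Check: 17²=289, 18·4²=288, difference 1.
k=2:  x_2 = 17·17+18·4·4 = 577,  y_2 = 17·4+4·17 = 136
k=3:  x_3 = 17·577+18·4·136 = 19601,  y_3 = 17·136+4·577 = 4620
k=4:  x_4 = 17·19601+18·4·4620 = 665857,  y_4 = 17·4620+4·19601 = 156944

17 4
577 136
19601 4620
665857 156944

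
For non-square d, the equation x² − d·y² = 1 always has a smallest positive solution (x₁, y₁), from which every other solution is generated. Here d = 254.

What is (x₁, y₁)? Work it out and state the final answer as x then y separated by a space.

255 16

√254 = [15; 1,14,1,30, …], period ℓ=4 (even) → k=3
step 0: (15, 1)  from 15·(1,0) + (0,1)
step 1: (16, 1)  from 1·(15,1) + (1,0)
step 2: (239, 15)  from 14·(16,1) + (15,1)
step 3: (255, 16)  from 1·(239,15) + (16,1)
fundamental: x₁=255, y₁=16  (since 65025 − 254·256 = 1)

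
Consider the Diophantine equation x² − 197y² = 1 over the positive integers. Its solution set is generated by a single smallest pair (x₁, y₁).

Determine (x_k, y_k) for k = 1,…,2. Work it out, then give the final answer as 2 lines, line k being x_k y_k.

393 28
308897 22008

d=197: √d = [14; 28] (ℓ=1, odd), read p_1/q_1
a_0=14:  p_0=14·1+0=14,  q_0=14·0+1=1
a_1=28:  p_1=28·14+1=393,  q_1=28·1+0=28
fundamental: x₁=393, y₁=28  (since 154449 − 197·784 = 1)
n=2: (393,28)∘(393,28) = (393·393+197·28·28, 393·28+28·393) = (308897,22008)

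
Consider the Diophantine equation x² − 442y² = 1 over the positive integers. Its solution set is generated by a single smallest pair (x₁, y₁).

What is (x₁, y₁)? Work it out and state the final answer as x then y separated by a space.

d=442: √d = [21; 42] (ℓ=1, odd), read p_1/q_1
a_0=21:  p_0=21·1+0=21,  q_0=21·0+1=1
a_1=42:  p_1=42·21+1=883,  q_1=42·1+0=42
(x₁, y₁) = (883, 42);  883² − 442·42² = 1 ✓

883 42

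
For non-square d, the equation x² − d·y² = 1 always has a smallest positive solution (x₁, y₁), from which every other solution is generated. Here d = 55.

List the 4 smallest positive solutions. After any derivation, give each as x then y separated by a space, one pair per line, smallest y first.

√55 = [7; 2,2,2,14, …], period ℓ=4 (even) → k=3
i=0: a=7 ⇒ p=7, q=1
i=1: a=2 ⇒ p=15, q=2
i=2: a=2 ⇒ p=37, q=5
i=3: a=2 ⇒ p=89, q=12
fundamental: x₁=89, y₁=12  (since 7921 − 55·144 = 1)
k=2:  x_2 = 89·89+55·12·12 = 15841,  y_2 = 89·12+12·89 = 2136
k=3:  x_3 = 89·15841+55·12·2136 = 2819609,  y_3 = 89·2136+12·15841 = 380196
k=4:  x_4 = 89·2819609+55·12·380196 = 501874561,  y_4 = 89·380196+12·2819609 = 67672752

89 12
15841 2136
2819609 380196
501874561 67672752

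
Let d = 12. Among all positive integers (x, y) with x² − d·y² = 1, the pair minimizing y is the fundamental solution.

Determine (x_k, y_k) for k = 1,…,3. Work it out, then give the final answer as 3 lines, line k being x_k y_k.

7 2
97 28
1351 390

[3; 2,6] for √12; ℓ=2 ⇒ convergent index 1
i=0: a=3 ⇒ p=3, q=1
i=1: a=2 ⇒ p=7, q=2
fundamental: x₁=7, y₁=2  (since 49 − 12·4 = 1)
(x_2, y_2) = (7·7 + 12·2·2, 7·2 + 2·7) = (97, 28)
(x_3, y_3) = (7·97 + 12·2·28, 7·28 + 2·97) = (1351, 390)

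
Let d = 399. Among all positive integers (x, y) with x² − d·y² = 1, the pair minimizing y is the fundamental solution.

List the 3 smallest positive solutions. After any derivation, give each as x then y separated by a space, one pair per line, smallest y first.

[19; 1,38] for √399; ℓ=2 ⇒ convergent index 1
i=0: a=19 ⇒ p=19, q=1
i=1: a=1 ⇒ p=20, q=1
(x₁, y₁) = (20, 1);  20² − 399·1² = 1 ✓
(20+1√399)^2 = 799 + 40√399
(20+1√399)^3 = 31940 + 1599√399

20 1
799 40
31940 1599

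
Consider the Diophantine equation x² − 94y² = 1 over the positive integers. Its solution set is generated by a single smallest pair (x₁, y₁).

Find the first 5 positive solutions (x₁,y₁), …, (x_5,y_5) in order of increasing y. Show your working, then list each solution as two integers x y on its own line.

2143295 221064
9187426914049 947610731760
39382732335491159615 4062018686654877336
168817626601983862467148801 17412208682026983028992480
723651950015758622280719887718975 74638999614285983163562219965864

√94 = [9; 1,2,3,1,1,…,2,1,18, …], period ℓ=16 (even) → k=15
a_0=9:  p_0=9·1+0=9,  q_0=9·0+1=1
a_1=1:  p_1=1·9+1=10,  q_1=1·1+0=1
…
a_3=3:  p_3=3·29+10=97,  q_3=3·3+1=10
…
a_6=5:  p_6=5·223+126=1241,  q_6=5·23+13=128
a_7=1:  p_7=1·1241+223=1464,  q_7=1·128+23=151
a_8=8:  p_8=8·1464+1241=12953,  q_8=8·151+128=1336
…
a_10=5:  p_10=5·14417+12953=85038,  q_10=5·1487+1336=8771
…
a_12=1:  p_12=1·99455+85038=184493,  q_12=1·10258+8771=19029
a_13=3:  p_13=3·184493+99455=652934,  q_13=3·19029+10258=67345
a_14=2:  p_14=2·652934+184493=1490361,  q_14=2·67345+19029=153719
a_15=1:  p_15=1·1490361+652934=2143295,  q_15=1·153719+67345=221064
→ (2143295, 221064).  Check: 2143295²=4593713457025, 94·221064²=4593713457024, difference 1.
n=2: (2143295,221064)∘(2143295,221064) = (2143295·2143295+94·221064·221064, 2143295·221064+221064·2143295) = (9187426914049,947610731760)
n=3: (9187426914049,947610731760)∘(2143295,221064) = (2143295·9187426914049+94·221064·947610731760, 2143295·947610731760+221064·9187426914049) = (39382732335491159615,4062018686654877336)
n=4: (39382732335491159615,4062018686654877336)∘(2143295,221064) = (2143295·39382732335491159615+94·221064·4062018686654877336, 2143295·4062018686654877336+221064·39382732335491159615) = (168817626601983862467148801,17412208682026983028992480)
n=5: (168817626601983862467148801,17412208682026983028992480)∘(2143295,221064) = (2143295·168817626601983862467148801+94·221064·17412208682026983028992480, 2143295·17412208682026983028992480+221064·168817626601983862467148801) = (723651950015758622280719887718975,74638999614285983163562219965864)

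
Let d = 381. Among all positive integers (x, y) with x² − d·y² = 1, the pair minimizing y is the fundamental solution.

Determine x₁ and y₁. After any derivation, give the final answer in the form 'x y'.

d=381: √d = [19; 1,1,12,1,1,38] (ℓ=6, even), read p_5/q_5
step 0: (19, 1)  from 19·(1,0) + (0,1)
…
step 4: (527, 27)  from 1·(488,25) + (39,2)
step 5: (1015, 52)  from 1·(527,27) + (488,25)
fundamental: x₁=1015, y₁=52  (since 1030225 − 381·2704 = 1)

1015 52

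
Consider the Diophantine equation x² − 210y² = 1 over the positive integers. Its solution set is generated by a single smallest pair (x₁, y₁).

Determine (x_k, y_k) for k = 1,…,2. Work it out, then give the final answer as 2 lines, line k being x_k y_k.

√210 = [14; 2,28, …], period ℓ=2 (even) → k=1
i=0: a=14 ⇒ p=14, q=1
i=1: a=2 ⇒ p=29, q=2
→ (29, 2).  Check: 29²=841, 210·2²=840, difference 1.
(x_2, y_2) = (29·29 + 210·2·2, 29·2 + 2·29) = (1681, 116)

29 2
1681 116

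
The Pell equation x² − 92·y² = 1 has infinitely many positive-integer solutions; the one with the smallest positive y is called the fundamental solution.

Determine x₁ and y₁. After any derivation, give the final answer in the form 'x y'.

√92 = [9; 1,1,2,4,2,1,1,18, …], period ℓ=8 (even) → k=7
step 0: (9, 1)  from 9·(1,0) + (0,1)
…
step 2: (19, 2)  from 1·(10,1) + (9,1)
step 3: (48, 5)  from 2·(19,2) + (10,1)
…
step 6: (681, 71)  from 1·(470,49) + (211,22)
step 7: (1151, 120)  from 1·(681,71) + (470,49)
(x₁, y₁) = (1151, 120);  1151² − 92·120² = 1 ✓

1151 120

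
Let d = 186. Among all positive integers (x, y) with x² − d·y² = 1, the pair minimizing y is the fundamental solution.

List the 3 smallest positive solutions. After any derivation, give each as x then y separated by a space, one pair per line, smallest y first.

√186 → a₀=13, period (1,1,1,3,4,3,1,1,1,26); ℓ=10 even so k=9
i=0: a=13 ⇒ p=13, q=1
…
i=2: a=1 ⇒ p=27, q=2
…
i=5: a=4 ⇒ p=641, q=47
…
i=7: a=1 ⇒ p=2714, q=199
i=8: a=1 ⇒ p=4787, q=351
i=9: a=1 ⇒ p=7501, q=550
(x₁, y₁) = (7501, 550);  7501² − 186·550² = 1 ✓
(x_2, y_2) = (7501·7501 + 186·550·550, 7501·550 + 550·7501) = (112530001, 8251100)
(x_3, y_3) = (7501·112530001 + 186·550·8251100, 7501·8251100 + 550·112530001) = (1688175067501, 123783001650)

7501 550
112530001 8251100
1688175067501 123783001650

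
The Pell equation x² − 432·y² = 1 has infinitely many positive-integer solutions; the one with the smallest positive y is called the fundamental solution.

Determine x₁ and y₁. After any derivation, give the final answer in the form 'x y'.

√432 = [20; 1,3,1,1,1,3,1,40, …], period ℓ=8 (even) → k=7
k=0  a_k=20  p_k/q_k = 20/1
k=1  a_k=1  p_k/q_k = 21/1
…
k=3  a_k=1  p_k/q_k = 104/5
k=4  a_k=1  p_k/q_k = 187/9
k=5  a_k=1  p_k/q_k = 291/14
k=6  a_k=3  p_k/q_k = 1060/51
k=7  a_k=1  p_k/q_k = 1351/65
→ (1351, 65).  Check: 1351²=1825201, 432·65²=1825200, difference 1.

1351 65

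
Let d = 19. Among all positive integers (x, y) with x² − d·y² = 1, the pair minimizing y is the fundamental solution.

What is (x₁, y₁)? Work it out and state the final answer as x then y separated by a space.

170 39

√19 = [4; 2,1,3,1,2,8, …], period ℓ=6 (even) → k=5
k=0  a_k=4  p_k/q_k = 4/1
…
k=2  a_k=1  p_k/q_k = 13/3
k=3  a_k=3  p_k/q_k = 48/11
k=4  a_k=1  p_k/q_k = 61/14
k=5  a_k=2  p_k/q_k = 170/39
→ (170, 39).  Check: 170²=28900, 19·39²=28899, difference 1.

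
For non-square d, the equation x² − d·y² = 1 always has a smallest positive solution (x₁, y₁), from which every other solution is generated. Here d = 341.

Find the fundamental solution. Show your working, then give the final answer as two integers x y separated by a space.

10626551 575460

√341 = [18; 2,6,1,8,2,…,6,2,36, …], period ℓ=14 (even) → k=13
a_0=18:  p_0=18·1+0=18,  q_0=18·0+1=1
…
a_5=2:  p_5=2·2456+277=5189,  q_5=2·133+15=281
…
a_12=6:  p_12=6·718667+641940=4953942,  q_12=6·38918+34763=268271
a_13=2:  p_13=2·4953942+718667=10626551,  q_13=2·268271+38918=575460
(x₁, y₁) = (10626551, 575460);  10626551² − 341·575460² = 1 ✓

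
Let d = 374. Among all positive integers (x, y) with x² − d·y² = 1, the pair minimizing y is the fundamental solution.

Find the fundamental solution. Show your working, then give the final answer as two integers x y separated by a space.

3365 174

d=374: √d = [19; 2,1,18,1,2,38] (ℓ=6, even), read p_5/q_5
step 0: (19, 1)  from 19·(1,0) + (0,1)
step 1: (39, 2)  from 2·(19,1) + (1,0)
step 2: (58, 3)  from 1·(39,2) + (19,1)
step 3: (1083, 56)  from 18·(58,3) + (39,2)
step 4: (1141, 59)  from 1·(1083,56) + (58,3)
step 5: (3365, 174)  from 2·(1141,59) + (1083,56)
(x₁, y₁) = (3365, 174);  3365² − 374·174² = 1 ✓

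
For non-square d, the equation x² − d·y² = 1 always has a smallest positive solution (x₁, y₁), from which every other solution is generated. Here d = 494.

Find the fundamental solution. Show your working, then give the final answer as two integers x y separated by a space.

73035 3286

√494 → a₀=22, period (4,2,2,1,2,1,2,2,4,44); ℓ=10 even so k=9
a_0=22:  p_0=22·1+0=22,  q_0=22·0+1=1
a_1=4:  p_1=4·22+1=89,  q_1=4·1+0=4
a_2=2:  p_2=2·89+22=200,  q_2=2·4+1=9
a_3=2:  p_3=2·200+89=489,  q_3=2·9+4=22
a_4=1:  p_4=1·489+200=689,  q_4=1·22+9=31
a_5=2:  p_5=2·689+489=1867,  q_5=2·31+22=84
a_6=1:  p_6=1·1867+689=2556,  q_6=1·84+31=115
a_7=2:  p_7=2·2556+1867=6979,  q_7=2·115+84=314
a_8=2:  p_8=2·6979+2556=16514,  q_8=2·314+115=743
a_9=4:  p_9=4·16514+6979=73035,  q_9=4·743+314=3286
fundamental: x₁=73035, y₁=3286  (since 5334111225 − 494·10797796 = 1)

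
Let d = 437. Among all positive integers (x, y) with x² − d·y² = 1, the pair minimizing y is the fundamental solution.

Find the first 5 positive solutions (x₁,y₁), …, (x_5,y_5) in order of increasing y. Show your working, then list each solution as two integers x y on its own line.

[20; 1,9,2,9,1,40] for √437; ℓ=6 ⇒ convergent index 5
step 0: (20, 1)  from 20·(1,0) + (0,1)
step 1: (21, 1)  from 1·(20,1) + (1,0)
step 2: (209, 10)  from 9·(21,1) + (20,1)
step 3: (439, 21)  from 2·(209,10) + (21,1)
step 4: (4160, 199)  from 9·(439,21) + (209,10)
step 5: (4599, 220)  from 1·(4160,199) + (439,21)
→ (4599, 220).  Check: 4599²=21150801, 437·220²=21150800, difference 1.
k=2:  x_2 = 4599·4599+437·220·220 = 42301601,  y_2 = 4599·220+220·4599 = 2023560
k=3:  x_3 = 4599·42301601+437·220·2023560 = 389090121399,  y_3 = 4599·2023560+220·42301601 = 18612704660
k=4:  x_4 = 4599·389090121399+437·220·18612704660 = 3578850894326401,  y_4 = 4599·18612704660+220·389090121399 = 171199655439120
k=5:  x_5 = 4599·3578850894326401+437·220·171199655439120 = 32918270136924114999,  y_5 = 4599·171199655439120+220·3578850894326401 = 1574694412116321100

4599 220
42301601 2023560
389090121399 18612704660
3578850894326401 171199655439120
32918270136924114999 1574694412116321100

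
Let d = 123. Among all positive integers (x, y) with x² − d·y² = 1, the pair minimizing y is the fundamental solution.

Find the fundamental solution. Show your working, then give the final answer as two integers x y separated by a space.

d=123: √d = [11; 11,22] (ℓ=2, even), read p_1/q_1
a_0=11:  p_0=11·1+0=11,  q_0=11·0+1=1
a_1=11:  p_1=11·11+1=122,  q_1=11·1+0=11
fundamental: x₁=122, y₁=11  (since 14884 − 123·121 = 1)

122 11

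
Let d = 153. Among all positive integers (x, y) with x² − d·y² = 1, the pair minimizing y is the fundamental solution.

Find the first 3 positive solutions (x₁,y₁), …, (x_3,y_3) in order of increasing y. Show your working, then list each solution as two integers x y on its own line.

2177 176
9478657 766304
41270070401 3336487440

√153 = [12; 2,1,2,2,2,1,2,24, …], period ℓ=8 (even) → k=7
k=0  a_k=12  p_k/q_k = 12/1
…
k=2  a_k=1  p_k/q_k = 37/3
k=3  a_k=2  p_k/q_k = 99/8
k=4  a_k=2  p_k/q_k = 235/19
k=5  a_k=2  p_k/q_k = 569/46
k=6  a_k=1  p_k/q_k = 804/65
k=7  a_k=2  p_k/q_k = 2177/176
→ (2177, 176).  Check: 2177²=4739329, 153·176²=4739328, difference 1.
k=2:  x_2 = 2177·2177+153·176·176 = 9478657,  y_2 = 2177·176+176·2177 = 766304
k=3:  x_3 = 2177·9478657+153·176·766304 = 41270070401,  y_3 = 2177·766304+176·9478657 = 3336487440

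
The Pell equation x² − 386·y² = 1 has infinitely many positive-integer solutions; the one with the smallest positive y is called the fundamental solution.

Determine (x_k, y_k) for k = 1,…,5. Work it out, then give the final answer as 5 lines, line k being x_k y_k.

[19; 1,1,1,4,1,18,1,4,1,1,1,38] for √386; ℓ=12 ⇒ convergent index 11
k=0  a_k=19  p_k/q_k = 19/1
k=1  a_k=1  p_k/q_k = 20/1
k=2  a_k=1  p_k/q_k = 39/2
k=3  a_k=1  p_k/q_k = 59/3
k=4  a_k=4  p_k/q_k = 275/14
k=5  a_k=1  p_k/q_k = 334/17
…
k=7  a_k=1  p_k/q_k = 6621/337
…
k=9  a_k=1  p_k/q_k = 39392/2005
k=10  a_k=1  p_k/q_k = 72163/3673
k=11  a_k=1  p_k/q_k = 111555/5678
→ (111555, 5678).  Check: 111555²=12444518025, 386·5678²=12444518024, difference 1.
(111555+5678√386)^2 = 24889036049 + 1266818580√386
(111555+5678√386)^3 = 5552992832780835 + 282639893378122√386
(111555+5678√386)^4 = 1238928230896843060801 + 63059786610325980840√386
(111555+5678√386)^5 = 276417277589841662462530275 + 14069268990347189691834278√386

111555 5678
24889036049 1266818580
5552992832780835 282639893378122
1238928230896843060801 63059786610325980840
276417277589841662462530275 14069268990347189691834278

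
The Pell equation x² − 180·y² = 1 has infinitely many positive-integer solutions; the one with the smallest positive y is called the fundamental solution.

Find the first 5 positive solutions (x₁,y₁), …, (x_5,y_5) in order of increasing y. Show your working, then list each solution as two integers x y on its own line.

161 12
51841 3864
16692641 1244196
5374978561 400627248
1730726404001 129000729660

√180 = [13; 2,2,2,26, …], period ℓ=4 (even) → k=3
k=0  a_k=13  p_k/q_k = 13/1
…
k=2  a_k=2  p_k/q_k = 67/5
k=3  a_k=2  p_k/q_k = 161/12
fundamental: x₁=161, y₁=12  (since 25921 − 180·144 = 1)
n=2: (161,12)∘(161,12) = (161·161+180·12·12, 161·12+12·161) = (51841,3864)
n=3: (51841,3864)∘(161,12) = (161·51841+180·12·3864, 161·3864+12·51841) = (16692641,1244196)
n=4: (16692641,1244196)∘(161,12) = (161·16692641+180·12·1244196, 161·1244196+12·16692641) = (5374978561,400627248)
n=5: (5374978561,400627248)∘(161,12) = (161·5374978561+180·12·400627248, 161·400627248+12·5374978561) = (1730726404001,129000729660)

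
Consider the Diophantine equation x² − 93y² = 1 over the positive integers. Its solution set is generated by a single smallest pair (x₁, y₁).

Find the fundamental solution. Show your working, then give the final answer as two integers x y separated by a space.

[9; 1,1,1,4,6,4,1,1,1,18] for √93; ℓ=10 ⇒ convergent index 9
a_0=9:  p_0=9·1+0=9,  q_0=9·0+1=1
…
a_8=1:  p_8=1·4330+3491=7821,  q_8=1·449+362=811
a_9=1:  p_9=1·7821+4330=12151,  q_9=1·811+449=1260
(x₁, y₁) = (12151, 1260);  12151² − 93·1260² = 1 ✓

12151 1260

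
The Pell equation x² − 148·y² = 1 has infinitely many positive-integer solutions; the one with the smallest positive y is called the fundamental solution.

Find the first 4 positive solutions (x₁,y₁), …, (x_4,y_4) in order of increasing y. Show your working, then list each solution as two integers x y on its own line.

[12; 6,24] for √148; ℓ=2 ⇒ convergent index 1
i=0: a=12 ⇒ p=12, q=1
i=1: a=6 ⇒ p=73, q=6
fundamental: x₁=73, y₁=6  (since 5329 − 148·36 = 1)
(73+6√148)^2 = 10657 + 876√148
(73+6√148)^3 = 1555849 + 127890√148
(73+6√148)^4 = 227143297 + 18671064√148

73 6
10657 876
1555849 127890
227143297 18671064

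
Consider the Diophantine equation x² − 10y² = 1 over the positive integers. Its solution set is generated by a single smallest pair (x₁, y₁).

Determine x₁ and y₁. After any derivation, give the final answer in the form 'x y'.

19 6

√10 → a₀=3, period (6); ℓ=1 odd so k=1
a_0=3:  p_0=3·1+0=3,  q_0=3·0+1=1
a_1=6:  p_1=6·3+1=19,  q_1=6·1+0=6
(x₁, y₁) = (19, 6);  19² − 10·6² = 1 ✓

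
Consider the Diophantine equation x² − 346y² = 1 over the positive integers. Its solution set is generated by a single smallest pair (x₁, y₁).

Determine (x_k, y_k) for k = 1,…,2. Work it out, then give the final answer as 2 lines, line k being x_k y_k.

[18; 1,1,1,1,36] for √346; ℓ=5 ⇒ convergent index 9
i=0: a=18 ⇒ p=18, q=1
…
i=2: a=1 ⇒ p=37, q=2
i=3: a=1 ⇒ p=56, q=3
i=4: a=1 ⇒ p=93, q=5
i=5: a=36 ⇒ p=3404, q=183
i=6: a=1 ⇒ p=3497, q=188
i=7: a=1 ⇒ p=6901, q=371
i=8: a=1 ⇒ p=10398, q=559
i=9: a=1 ⇒ p=17299, q=930
fundamental: x₁=17299, y₁=930  (since 299255401 − 346·864900 = 1)
(17299+930√346)^2 = 598510801 + 32176140√346

17299 930
598510801 32176140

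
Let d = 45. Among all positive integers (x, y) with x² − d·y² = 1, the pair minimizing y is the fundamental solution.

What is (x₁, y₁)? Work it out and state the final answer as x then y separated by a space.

√45 → a₀=6, period (1,2,2,2,1,12); ℓ=6 even so k=5
step 0: (6, 1)  from 6·(1,0) + (0,1)
step 1: (7, 1)  from 1·(6,1) + (1,0)
…
step 3: (47, 7)  from 2·(20,3) + (7,1)
step 4: (114, 17)  from 2·(47,7) + (20,3)
step 5: (161, 24)  from 1·(114,17) + (47,7)
fundamental: x₁=161, y₁=24  (since 25921 − 45·576 = 1)

161 24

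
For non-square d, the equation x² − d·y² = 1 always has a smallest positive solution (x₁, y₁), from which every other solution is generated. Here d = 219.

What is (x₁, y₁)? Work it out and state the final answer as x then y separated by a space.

d=219: √d = [14; 1,3,1,28] (ℓ=4, even), read p_3/q_3
i=0: a=14 ⇒ p=14, q=1
i=1: a=1 ⇒ p=15, q=1
i=2: a=3 ⇒ p=59, q=4
i=3: a=1 ⇒ p=74, q=5
→ (74, 5).  Check: 74²=5476, 219·5²=5475, difference 1.

74 5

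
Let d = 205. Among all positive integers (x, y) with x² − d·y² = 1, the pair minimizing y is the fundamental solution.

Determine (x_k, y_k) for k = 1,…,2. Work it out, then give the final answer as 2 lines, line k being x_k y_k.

[14; 3,6,1,4,1,6,3,28] for √205; ℓ=8 ⇒ convergent index 7
step 0: (14, 1)  from 14·(1,0) + (0,1)
…
step 2: (272, 19)  from 6·(43,3) + (14,1)
step 3: (315, 22)  from 1·(272,19) + (43,3)
step 4: (1532, 107)  from 4·(315,22) + (272,19)
…
step 6: (12614, 881)  from 6·(1847,129) + (1532,107)
step 7: (39689, 2772)  from 3·(12614,881) + (1847,129)
(x₁, y₁) = (39689, 2772);  39689² − 205·2772² = 1 ✓
(x_2, y_2) = (39689·39689 + 205·2772·2772, 39689·2772 + 2772·39689) = (3150433441, 220035816)

39689 2772
3150433441 220035816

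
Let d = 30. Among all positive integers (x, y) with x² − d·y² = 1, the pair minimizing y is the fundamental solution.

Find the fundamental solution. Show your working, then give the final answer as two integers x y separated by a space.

√30 = [5; 2,10, …], period ℓ=2 (even) → k=1
k=0  a_k=5  p_k/q_k = 5/1
k=1  a_k=2  p_k/q_k = 11/2
→ (11, 2).  Check: 11²=121, 30·2²=120, difference 1.

11 2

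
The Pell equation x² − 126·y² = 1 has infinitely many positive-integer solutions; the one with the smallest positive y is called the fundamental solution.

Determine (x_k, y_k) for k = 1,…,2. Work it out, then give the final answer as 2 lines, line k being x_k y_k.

√126 = [11; 4,2,4,22, …], period ℓ=4 (even) → k=3
step 0: (11, 1)  from 11·(1,0) + (0,1)
…
step 2: (101, 9)  from 2·(45,4) + (11,1)
step 3: (449, 40)  from 4·(101,9) + (45,4)
(x₁, y₁) = (449, 40);  449² − 126·40² = 1 ✓
k=2:  x_2 = 449·449+126·40·40 = 403201,  y_2 = 449·40+40·449 = 35920

449 40
403201 35920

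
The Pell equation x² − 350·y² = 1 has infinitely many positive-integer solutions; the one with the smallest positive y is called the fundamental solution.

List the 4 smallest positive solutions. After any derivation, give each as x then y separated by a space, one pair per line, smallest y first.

√350 → a₀=18, period (1,2,2,2,1,36); ℓ=6 even so k=5
a_0=18:  p_0=18·1+0=18,  q_0=18·0+1=1
a_1=1:  p_1=1·18+1=19,  q_1=1·1+0=1
a_2=2:  p_2=2·19+18=56,  q_2=2·1+1=3
a_3=2:  p_3=2·56+19=131,  q_3=2·3+1=7
a_4=2:  p_4=2·131+56=318,  q_4=2·7+3=17
a_5=1:  p_5=1·318+131=449,  q_5=1·17+7=24
(x₁, y₁) = (449, 24);  449² − 350·24² = 1 ✓
k=2:  x_2 = 449·449+350·24·24 = 403201,  y_2 = 449·24+24·449 = 21552
k=3:  x_3 = 449·403201+350·24·21552 = 362074049,  y_3 = 449·21552+24·403201 = 19353672
k=4:  x_4 = 449·362074049+350·24·19353672 = 325142092801,  y_4 = 449·19353672+24·362074049 = 17379575904

449 24
403201 21552
362074049 19353672
325142092801 17379575904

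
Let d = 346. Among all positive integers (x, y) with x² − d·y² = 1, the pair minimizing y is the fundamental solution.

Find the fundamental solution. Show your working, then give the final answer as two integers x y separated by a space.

[18; 1,1,1,1,36] for √346; ℓ=5 ⇒ convergent index 9
a_0=18:  p_0=18·1+0=18,  q_0=18·0+1=1
…
a_3=1:  p_3=1·37+19=56,  q_3=1·2+1=3
a_4=1:  p_4=1·56+37=93,  q_4=1·3+2=5
…
a_8=1:  p_8=1·6901+3497=10398,  q_8=1·371+188=559
a_9=1:  p_9=1·10398+6901=17299,  q_9=1·559+371=930
fundamental: x₁=17299, y₁=930  (since 299255401 − 346·864900 = 1)

17299 930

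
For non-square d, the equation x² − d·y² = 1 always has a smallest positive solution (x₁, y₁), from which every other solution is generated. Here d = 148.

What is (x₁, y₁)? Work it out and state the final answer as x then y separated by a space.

d=148: √d = [12; 6,24] (ℓ=2, even), read p_1/q_1
k=0  a_k=12  p_k/q_k = 12/1
k=1  a_k=6  p_k/q_k = 73/6
→ (73, 6).  Check: 73²=5329, 148·6²=5328, difference 1.

73 6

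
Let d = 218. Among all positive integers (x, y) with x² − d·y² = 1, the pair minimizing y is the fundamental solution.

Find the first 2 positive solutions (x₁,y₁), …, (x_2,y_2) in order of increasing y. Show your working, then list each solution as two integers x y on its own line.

√218 → a₀=14, period (1,3,3,1,28); ℓ=5 odd so k=9
i=0: a=14 ⇒ p=14, q=1
…
i=3: a=3 ⇒ p=192, q=13
i=4: a=1 ⇒ p=251, q=17
i=5: a=28 ⇒ p=7220, q=489
…
i=8: a=3 ⇒ p=96370, q=6527
i=9: a=1 ⇒ p=126003, q=8534
→ (126003, 8534).  Check: 126003²=15876756009, 218·8534²=15876756008, difference 1.
n=2: (126003,8534)∘(126003,8534) = (126003·126003+218·8534·8534, 126003·8534+8534·126003) = (31753512017,2150619204)

126003 8534
31753512017 2150619204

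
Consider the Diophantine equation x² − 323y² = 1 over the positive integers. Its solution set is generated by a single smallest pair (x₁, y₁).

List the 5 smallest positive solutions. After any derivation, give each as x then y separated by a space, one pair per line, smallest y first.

18 1
647 36
23274 1295
837217 46584
30116538 1675729

√323 → a₀=17, period (1,34); ℓ=2 even so k=1
k=0  a_k=17  p_k/q_k = 17/1
k=1  a_k=1  p_k/q_k = 18/1
fundamental: x₁=18, y₁=1  (since 324 − 323·1 = 1)
(18+1√323)^2 = 647 + 36√323
(18+1√323)^3 = 23274 + 1295√323
(18+1√323)^4 = 837217 + 46584√323
(18+1√323)^5 = 30116538 + 1675729√323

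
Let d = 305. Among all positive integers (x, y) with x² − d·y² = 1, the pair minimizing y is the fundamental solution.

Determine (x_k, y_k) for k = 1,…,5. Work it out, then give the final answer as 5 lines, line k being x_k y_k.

489 28
478241 27384
467719209 26781524
457428908161 26192303088
447365004462249 25616045638540

[17; 2,6,2,34] for √305; ℓ=4 ⇒ convergent index 3
step 0: (17, 1)  from 17·(1,0) + (0,1)
…
step 2: (227, 13)  from 6·(35,2) + (17,1)
step 3: (489, 28)  from 2·(227,13) + (35,2)
fundamental: x₁=489, y₁=28  (since 239121 − 305·784 = 1)
(x_2, y_2) = (489·489 + 305·28·28, 489·28 + 28·489) = (478241, 27384)
(x_3, y_3) = (489·478241 + 305·28·27384, 489·27384 + 28·478241) = (467719209, 26781524)
(x_4, y_4) = (489·467719209 + 305·28·26781524, 489·26781524 + 28·467719209) = (457428908161, 26192303088)
(x_5, y_5) = (489·457428908161 + 305·28·26192303088, 489·26192303088 + 28·457428908161) = (447365004462249, 25616045638540)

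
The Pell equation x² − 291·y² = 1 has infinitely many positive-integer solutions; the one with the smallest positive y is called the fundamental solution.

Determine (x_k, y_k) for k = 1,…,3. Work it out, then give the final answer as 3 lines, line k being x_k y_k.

290 17
168199 9860
97555130 5718783

√291 → a₀=17, period (17,34); ℓ=2 even so k=1
a_0=17:  p_0=17·1+0=17,  q_0=17·0+1=1
a_1=17:  p_1=17·17+1=290,  q_1=17·1+0=17
(x₁, y₁) = (290, 17);  290² − 291·17² = 1 ✓
k=2:  x_2 = 290·290+291·17·17 = 168199,  y_2 = 290·17+17·290 = 9860
k=3:  x_3 = 290·168199+291·17·9860 = 97555130,  y_3 = 290·9860+17·168199 = 5718783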